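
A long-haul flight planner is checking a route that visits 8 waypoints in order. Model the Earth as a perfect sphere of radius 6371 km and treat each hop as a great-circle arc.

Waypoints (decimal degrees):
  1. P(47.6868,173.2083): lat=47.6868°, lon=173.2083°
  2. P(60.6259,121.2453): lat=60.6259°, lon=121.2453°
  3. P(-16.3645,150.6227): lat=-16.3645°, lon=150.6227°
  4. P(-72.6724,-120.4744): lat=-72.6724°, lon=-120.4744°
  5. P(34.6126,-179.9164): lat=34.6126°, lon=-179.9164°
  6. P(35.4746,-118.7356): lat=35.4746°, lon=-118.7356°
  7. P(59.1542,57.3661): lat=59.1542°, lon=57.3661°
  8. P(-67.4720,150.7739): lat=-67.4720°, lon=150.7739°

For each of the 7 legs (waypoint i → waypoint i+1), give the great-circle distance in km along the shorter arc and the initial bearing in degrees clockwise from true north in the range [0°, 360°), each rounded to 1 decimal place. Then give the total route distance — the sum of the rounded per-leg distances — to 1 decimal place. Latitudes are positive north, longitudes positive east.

Leg 1: φ1=0.8322917, φ2=1.0581216, Δφ=0.2258299, Δλ=-0.9069254 rad; a=sin²(Δφ/2)+cosφ1·cosφ2·sin²(Δλ/2)=0.0760665373; c=2·atan2(√a, √(1-a))=0.558847151; dist=6371·c=3560.415 ≈ 3560.4 km; running total=3560.4 km
Leg 1 bearing: y=sinΔλ·cosφ2=-0.38633196, x=cosφ1·sinφ2-sinφ1·cosφ2·cosΔλ=0.36313811; θ=atan2(y, x)=-46.7726° <0 so +360° → 313.2274° ≈ 313.2°
Leg 2: φ1=1.0581216, φ2=-0.2856144, Δφ=-1.3437360, Δλ=0.5127324 rad; a=sin²(Δφ/2)+cosφ1·cosφ2·sin²(Δλ/2)=0.4177031781; c=2·atan2(√a, √(1-a))=1.405450305; dist=6371·c=8954.124 ≈ 8954.1 km; running total=12514.5 km
Leg 2 bearing: y=sinΔλ·cosφ2=0.47068686, x=cosφ1·sinφ2-sinφ1·cosφ2·cosΔλ=-0.86681187; θ=atan2(y, x)=151.4976° ≈ 151.5°
Leg 3: φ1=-0.2856144, φ2=-1.2683727, Δφ=-0.9827582, Δλ=-4.7315370 rad; a=sin²(Δφ/2)+cosφ1·cosφ2·sin²(Δλ/2)=0.3627839036; c=2·atan2(√a, √(1-a))=1.292797152; dist=6371·c=8236.411 ≈ 8236.4 km; running total=20750.9 km
Leg 3 bearing: y=sinΔλ·cosφ2=0.29778016, x=cosφ1·sinφ2-sinφ1·cosφ2·cosΔλ=-0.91433798; θ=atan2(y, x)=161.9607° ≈ 162.0°
Leg 4: φ1=-1.2683727, φ2=0.6041038, Δφ=1.8724765, Δλ=-1.0374586 rad; a=sin²(Δφ/2)+cosφ1·cosφ2·sin²(Δλ/2)=0.7088120348; c=2·atan2(√a, √(1-a))=2.001625192; dist=6371·c=12752.354 ≈ 12752.4 km; running total=33503.3 km
Leg 4 bearing: y=sinΔλ·cosφ2=-0.70870748, x=cosφ1·sinφ2-sinφ1·cosφ2·cosΔλ=0.56861573; θ=atan2(y, x)=-51.2590° <0 so +360° → 308.7410° ≈ 308.7°
Leg 5: φ1=0.6041038, φ2=0.6191486, Δφ=0.0150447, Δλ=1.0678064 rad; a=sin²(Δφ/2)+cosφ1·cosφ2·sin²(Δλ/2)=0.1736324320; c=2·atan2(√a, √(1-a))=0.859607150; dist=6371·c=5476.557 ≈ 5476.6 km; running total=38979.9 km
Leg 5 bearing: y=sinΔλ·cosφ2=0.71350888, x=cosφ1·sinφ2-sinφ1·cosφ2·cosΔλ=0.25464077; θ=atan2(y, x)=70.3593° ≈ 70.4°
Leg 6: φ1=0.6191486, φ2=1.0324356, Δφ=0.4132870, Δλ=3.0735545 rad; a=sin²(Δφ/2)+cosφ1·cosφ2·sin²(Δλ/2)=0.4591669783; c=2·atan2(√a, √(1-a))=1.489039233; dist=6371·c=9486.669 ≈ 9486.7 km; running total=48466.6 km
Leg 6 bearing: y=sinΔλ·cosφ2=0.03485826, x=cosφ1·sinφ2-sinφ1·cosφ2·cosΔλ=0.99604998; θ=atan2(y, x)=2.0043° ≈ 2.0°
Leg 7: φ1=1.0324356, φ2=-1.1776086, Δφ=-2.2100441, Δλ=1.6302737 rad; a=sin²(Δφ/2)+cosφ1·cosφ2·sin²(Δλ/2)=0.9023567571; c=2·atan2(√a, √(1-a))=2.505989064; dist=6371·c=15965.656 ≈ 15965.7 km; running total=64432.3 km
Leg 7 bearing: y=sinΔλ·cosφ2=0.38245740, x=cosφ1·sinφ2-sinφ1·cosφ2·cosΔλ=-0.45405121; θ=atan2(y, x)=139.8918° ≈ 139.9°

Leg 1: dist=3560.4 km, bearing=313.2°
Leg 2: dist=8954.1 km, bearing=151.5°
Leg 3: dist=8236.4 km, bearing=162.0°
Leg 4: dist=12752.4 km, bearing=308.7°
Leg 5: dist=5476.6 km, bearing=70.4°
Leg 6: dist=9486.7 km, bearing=2.0°
Leg 7: dist=15965.7 km, bearing=139.9°
Total: 64432.3 km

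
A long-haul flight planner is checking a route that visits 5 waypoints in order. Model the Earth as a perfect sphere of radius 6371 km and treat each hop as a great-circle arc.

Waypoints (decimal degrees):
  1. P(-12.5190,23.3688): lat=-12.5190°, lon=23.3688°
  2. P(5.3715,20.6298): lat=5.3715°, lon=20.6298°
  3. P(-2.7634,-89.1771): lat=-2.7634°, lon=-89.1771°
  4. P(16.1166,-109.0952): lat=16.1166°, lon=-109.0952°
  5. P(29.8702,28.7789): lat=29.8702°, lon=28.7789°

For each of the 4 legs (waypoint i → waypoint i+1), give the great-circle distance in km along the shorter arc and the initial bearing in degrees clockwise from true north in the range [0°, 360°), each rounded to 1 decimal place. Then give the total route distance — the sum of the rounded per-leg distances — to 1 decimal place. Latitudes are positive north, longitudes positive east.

Leg 1: φ1=-0.2184978, φ2=0.0937504, Δφ=0.3122481, Δλ=-0.0478046 rad; a=sin²(Δφ/2)+cosφ1·cosφ2·sin²(Δλ/2)=0.0247325044; c=2·atan2(√a, √(1-a))=0.315842597; dist=6371·c=2012.233 ≈ 2012.2 km; running total=2012.2 km
Leg 1 bearing: y=sinΔλ·cosφ2=-0.04757652, x=cosφ1·sinφ2-sinφ1·cosφ2·cosΔλ=0.30695229; θ=atan2(y, x)=-8.8105° <0 so +360° → 351.1895° ≈ 351.2°
Leg 2: φ1=0.0937504, φ2=-0.0482304, Δφ=-0.1419808, Δλ=-1.9164919 rad; a=sin²(Δφ/2)+cosφ1·cosφ2·sin²(Δλ/2)=0.6707420775; c=2·atan2(√a, √(1-a))=1.919291849; dist=6371·c=12227.808 ≈ 12227.8 km; running total=14240.0 km
Leg 2 bearing: y=sinΔλ·cosφ2=-0.93974590, x=cosφ1·sinφ2-sinφ1·cosφ2·cosΔλ=-0.01631599; θ=atan2(y, x)=-90.9947° <0 so +360° → 269.0053° ≈ 269.0°
Leg 3: φ1=-0.0482304, φ2=0.2812877, Δφ=0.3295182, Δλ=-0.3476364 rad; a=sin²(Δφ/2)+cosφ1·cosφ2·sin²(Δλ/2)=0.0556016359; c=2·atan2(√a, √(1-a))=0.476083381; dist=6371·c=3033.127 ≈ 3033.1 km; running total=17273.1 km
Leg 3 bearing: y=sinΔλ·cosφ2=-0.32728757, x=cosφ1·sinφ2-sinφ1·cosφ2·cosΔλ=0.32081650; θ=atan2(y, x)=-45.5721° <0 so +360° → 314.4279° ≈ 314.4°
Leg 4: φ1=0.2812877, φ2=0.5213333, Δφ=0.2400456, Δλ=2.4063570 rad; a=sin²(Δφ/2)+cosφ1·cosφ2·sin²(Δλ/2)=0.7398089544; c=2·atan2(√a, √(1-a))=2.071015545; dist=6371·c=13194.440 ≈ 13194.4 km; running total=30467.5 km
Leg 4 bearing: y=sinΔλ·cosφ2=0.58165518, x=cosφ1·sinφ2-sinφ1·cosφ2·cosΔλ=0.65699612; θ=atan2(y, x)=41.5193° ≈ 41.5°

Leg 1: dist=2012.2 km, bearing=351.2°
Leg 2: dist=12227.8 km, bearing=269.0°
Leg 3: dist=3033.1 km, bearing=314.4°
Leg 4: dist=13194.4 km, bearing=41.5°
Total: 30467.5 km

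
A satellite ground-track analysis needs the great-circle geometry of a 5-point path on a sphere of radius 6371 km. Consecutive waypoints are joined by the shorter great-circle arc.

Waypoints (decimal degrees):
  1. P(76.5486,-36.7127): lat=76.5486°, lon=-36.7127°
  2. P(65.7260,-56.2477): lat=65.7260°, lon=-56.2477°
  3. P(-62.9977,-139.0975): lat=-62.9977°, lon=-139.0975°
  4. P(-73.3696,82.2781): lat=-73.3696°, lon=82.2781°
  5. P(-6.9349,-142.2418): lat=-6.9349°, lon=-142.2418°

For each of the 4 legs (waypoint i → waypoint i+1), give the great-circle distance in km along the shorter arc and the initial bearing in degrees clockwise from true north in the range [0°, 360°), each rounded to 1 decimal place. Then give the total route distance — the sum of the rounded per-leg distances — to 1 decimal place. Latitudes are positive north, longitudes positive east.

Leg 1: dist=1377.7 km, bearing=219.8°
Leg 2: dist=15799.8 km, bearing=227.2°
Leg 3: dist=4544.4 km, bearing=196.8°
Leg 4: dist=10561.7 km, bearing=135.7°
Total: 32283.6 km

Leg 1: φ1=1.3360251, φ2=1.1471351, Δφ=-0.1888900, Δλ=-0.3409501 rad; a=sin²(Δφ/2)+cosφ1·cosφ2·sin²(Δλ/2)=0.0116457372; c=2·atan2(√a, √(1-a))=0.216251962; dist=6371·c=1377.741 ≈ 1377.7 km; running total=1377.7 km
Leg 1 bearing: y=sinΔλ·cosφ2=-0.13746494, x=cosφ1·sinφ2-sinφ1·cosφ2·cosΔλ=-0.16475389; θ=atan2(y, x)=-140.1595° <0 so +360° → 219.8405° ≈ 219.8°
Leg 2: φ1=1.1471351, φ2=-1.0995173, Δφ=-2.2466524, Δλ=-1.4460018 rad; a=sin²(Δφ/2)+cosφ1·cosφ2·sin²(Δλ/2)=0.8944917004; c=2·atan2(√a, √(1-a))=2.479948980; dist=6371·c=15799.755 ≈ 15799.8 km; running total=17177.5 km
Leg 2 bearing: y=sinΔλ·cosφ2=-0.45049542, x=cosφ1·sinφ2-sinφ1·cosφ2·cosΔλ=-0.41780266; θ=atan2(y, x)=-132.8437° <0 so +360° → 227.1563° ≈ 227.2°
Leg 3: φ1=-1.0995173, φ2=-1.2805411, Δφ=-0.1810238, Δλ=3.8637331 rad; a=sin²(Δφ/2)+cosφ1·cosφ2·sin²(Δλ/2)=0.1218938205; c=2·atan2(√a, √(1-a))=0.713291350; dist=6371·c=4544.379 ≈ 4544.4 km; running total=21721.9 km
Leg 3 bearing: y=sinΔλ·cosφ2=-0.18917390, x=cosφ1·sinφ2-sinφ1·cosφ2·cosΔλ=-0.62638335; θ=atan2(y, x)=-163.1952° <0 so +360° → 196.8048° ≈ 196.8°
Leg 4: φ1=-1.2805411, φ2=-0.1210368, Δφ=1.1595043, Δλ=-3.9186115 rad; a=sin²(Δφ/2)+cosφ1·cosφ2·sin²(Δλ/2)=0.5434381940; c=2·atan2(√a, √(1-a))=1.657782371; dist=6371·c=10561.731 ≈ 10561.7 km; running total=32283.6 km
Leg 4 bearing: y=sinΔλ·cosφ2=0.69602727, x=cosφ1·sinφ2-sinφ1·cosφ2·cosΔλ=-0.71274016; θ=atan2(y, x)=135.6797° ≈ 135.7°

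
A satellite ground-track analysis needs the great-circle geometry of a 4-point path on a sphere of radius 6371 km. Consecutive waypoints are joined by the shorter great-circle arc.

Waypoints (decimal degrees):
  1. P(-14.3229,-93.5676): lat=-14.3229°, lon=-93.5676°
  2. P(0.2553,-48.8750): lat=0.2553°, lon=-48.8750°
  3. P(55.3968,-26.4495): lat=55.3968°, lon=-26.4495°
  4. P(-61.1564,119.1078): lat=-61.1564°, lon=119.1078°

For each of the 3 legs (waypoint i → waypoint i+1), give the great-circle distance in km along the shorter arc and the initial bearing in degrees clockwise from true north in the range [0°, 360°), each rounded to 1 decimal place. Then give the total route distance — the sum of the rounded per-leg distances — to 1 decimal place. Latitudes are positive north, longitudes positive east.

Leg 1: dist=5176.4 km, bearing=75.6°
Leg 2: dist=6459.2 km, bearing=14.8°
Leg 3: dist=17930.1 km, bearing=121.9°
Total: 29565.7 km

Leg 1: φ1=-0.2499818, φ2=0.0044558, Δφ=0.2544376, Δλ=0.7800330 rad; a=sin²(Δφ/2)+cosφ1·cosφ2·sin²(Δλ/2)=0.1561577404; c=2·atan2(√a, √(1-a))=0.812501437; dist=6371·c=5176.447 ≈ 5176.4 km; running total=5176.4 km
Leg 1 bearing: y=sinΔλ·cosφ2=0.70329591, x=cosφ1·sinφ2-sinφ1·cosφ2·cosΔλ=0.18018008; θ=atan2(y, x)=75.6302° ≈ 75.6°
Leg 2: φ1=0.0044558, φ2=0.9668566, Δφ=0.9624007, Δλ=0.3913988 rad; a=sin²(Δφ/2)+cosφ1·cosφ2·sin²(Δλ/2)=0.2356968964; c=2·atan2(√a, √(1-a))=1.013838547; dist=6371·c=6459.165 ≈ 6459.2 km; running total=11635.6 km
Leg 2 bearing: y=sinΔλ·cosφ2=0.21663960, x=cosφ1·sinφ2-sinφ1·cosφ2·cosΔλ=0.82075743; θ=atan2(y, x)=14.7860° ≈ 14.8°
Leg 3: φ1=0.9668566, φ2=-1.0673805, Δφ=-2.0342371, Δλ=2.5404541 rad; a=sin²(Δφ/2)+cosφ1·cosφ2·sin²(Δλ/2)=0.9734620622; c=2·atan2(√a, √(1-a))=2.814324738; dist=6371·c=17930.063 ≈ 17930.1 km; running total=29565.7 km
Leg 3 bearing: y=sinΔλ·cosφ2=0.27284817, x=cosφ1·sinφ2-sinφ1·cosφ2·cosΔλ=-0.16996641; θ=atan2(y, x)=121.9202° ≈ 121.9°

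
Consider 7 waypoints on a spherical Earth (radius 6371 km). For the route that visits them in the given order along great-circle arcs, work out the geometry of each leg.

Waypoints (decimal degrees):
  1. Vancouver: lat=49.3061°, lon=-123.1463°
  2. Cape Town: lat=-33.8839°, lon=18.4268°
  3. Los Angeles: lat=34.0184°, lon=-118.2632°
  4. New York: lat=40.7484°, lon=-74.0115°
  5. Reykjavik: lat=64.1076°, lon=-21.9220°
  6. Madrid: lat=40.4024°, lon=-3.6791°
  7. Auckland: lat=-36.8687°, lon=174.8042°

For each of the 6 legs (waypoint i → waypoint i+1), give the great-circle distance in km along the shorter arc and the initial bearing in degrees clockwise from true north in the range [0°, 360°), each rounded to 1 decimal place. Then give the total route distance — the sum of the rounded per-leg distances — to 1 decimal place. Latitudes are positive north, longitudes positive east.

Leg 1: dist=16441.3 km, bearing=75.9°
Leg 2: dist=16051.0 km, bearing=282.7°
Leg 3: dist=3938.2 km, bearing=65.8°
Leg 4: dist=4199.8 km, bearing=34.2°
Leg 5: dist=2889.4 km, bearing=147.0°
Leg 6: dist=19600.7 km, bearing=19.0°
Total: 63120.4 km

Leg 1: φ1=0.8605538, φ2=-0.5913856, Δφ=-1.4519394, Δλ=2.4709167 rad; a=sin²(Δφ/2)+cosφ1·cosφ2·sin²(Δλ/2)=0.9233755421; c=2·atan2(√a, √(1-a))=2.580644500; dist=6371·c=16441.286 ≈ 16441.3 km; running total=16441.3 km
Leg 1 bearing: y=sinΔλ·cosφ2=0.51596301, x=cosφ1·sinφ2-sinφ1·cosφ2·cosΔλ=0.12959464; θ=atan2(y, x)=75.9007° ≈ 75.9°
Leg 2: φ1=-0.5913856, φ2=0.5937331, Δφ=1.1851187, Δλ=-2.3856906 rad; a=sin²(Δφ/2)+cosφ1·cosφ2·sin²(Δλ/2)=0.9062987217; c=2·atan2(√a, √(1-a))=2.519391337; dist=6371·c=16051.042 ≈ 16051.0 km; running total=32492.3 km
Leg 2 bearing: y=sinΔλ·cosφ2=-0.56855127, x=cosφ1·sinφ2-sinφ1·cosφ2·cosΔλ=0.12819848; θ=atan2(y, x)=-77.2933° <0 so +360° → 282.7067° ≈ 282.7°
Leg 3: φ1=0.5937331, φ2=0.7111937, Δφ=0.1174607, Δλ=0.7723379 rad; a=sin²(Δφ/2)+cosφ1·cosφ2·sin²(Δλ/2)=0.0925228879; c=2·atan2(√a, √(1-a))=0.618146125; dist=6371·c=3938.209 ≈ 3938.2 km; running total=36430.5 km
Leg 3 bearing: y=sinΔλ·cosφ2=0.52865044, x=cosφ1·sinφ2-sinφ1·cosφ2·cosΔλ=0.23744120; θ=atan2(y, x)=65.8130° ≈ 65.8°
Leg 4: φ1=0.7111937, φ2=1.1188887, Δφ=0.4076950, Δλ=0.9091333 rad; a=sin²(Δφ/2)+cosφ1·cosφ2·sin²(Δλ/2)=0.1047592042; c=2·atan2(√a, √(1-a))=0.659201438; dist=6371·c=4199.772 ≈ 4199.8 km; running total=40630.3 km
Leg 4 bearing: y=sinΔλ·cosφ2=0.34453002, x=cosφ1·sinφ2-sinφ1·cosφ2·cosΔλ=0.50639700; θ=atan2(y, x)=34.2296° ≈ 34.2°
Leg 5: φ1=1.1188887, φ2=0.7051549, Δφ=-0.4137338, Δλ=0.3183987 rad; a=sin²(Δφ/2)+cosφ1·cosφ2·sin²(Δλ/2)=0.0505439841; c=2·atan2(√a, √(1-a))=0.453516386; dist=6371·c=2889.353 ≈ 2889.4 km; running total=43519.7 km
Leg 5 bearing: y=sinΔλ·cosφ2=0.23838811, x=cosφ1·sinφ2-sinφ1·cosφ2·cosΔλ=-0.36759797; θ=atan2(y, x)=147.0365° ≈ 147.0°
Leg 6: φ1=0.7051549, φ2=-0.6434802, Δφ=-1.3486351, Δλ=3.1151212 rad; a=sin²(Δφ/2)+cosφ1·cosφ2·sin²(Δλ/2)=0.9989426402; c=2·atan2(√a, √(1-a))=3.076547049; dist=6371·c=19600.681 ≈ 19600.7 km; running total=63120.4 km
Leg 6 bearing: y=sinΔλ·cosφ2=0.02117499, x=cosφ1·sinφ2-sinφ1·cosφ2·cosΔλ=0.06145394; θ=atan2(y, x)=19.0122° ≈ 19.0°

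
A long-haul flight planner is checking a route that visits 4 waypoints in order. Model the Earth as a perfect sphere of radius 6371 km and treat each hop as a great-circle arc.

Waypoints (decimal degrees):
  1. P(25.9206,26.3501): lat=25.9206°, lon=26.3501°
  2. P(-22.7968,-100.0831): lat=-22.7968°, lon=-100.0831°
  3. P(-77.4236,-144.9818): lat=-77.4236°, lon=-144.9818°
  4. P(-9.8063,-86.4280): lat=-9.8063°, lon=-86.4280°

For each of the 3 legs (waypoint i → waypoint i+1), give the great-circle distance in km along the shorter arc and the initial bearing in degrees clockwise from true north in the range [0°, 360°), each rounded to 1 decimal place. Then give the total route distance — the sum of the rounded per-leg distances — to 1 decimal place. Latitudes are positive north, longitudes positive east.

Leg 1: dist=14615.0 km, bearing=261.6°
Leg 2: dist=6520.9 km, bearing=190.4°
Leg 3: dist=8211.7 km, bearing=61.1°
Total: 29347.6 km

Leg 1: φ1=0.4523998, φ2=-0.3978792, Δφ=-0.8502790, Δλ=-2.2066756 rad; a=sin²(Δφ/2)+cosφ1·cosφ2·sin²(Δλ/2)=0.8308932677; c=2·atan2(√a, √(1-a))=2.293995613; dist=6371·c=14615.046 ≈ 14615.0 km; running total=14615.0 km
Leg 1 bearing: y=sinΔλ·cosφ2=-0.74170223, x=cosφ1·sinφ2-sinφ1·cosφ2·cosΔλ=-0.10916218; θ=atan2(y, x)=-98.3726° <0 so +360° → 261.6274° ≈ 261.6°
Leg 2: φ1=-0.3978792, φ2=-1.3512967, Δφ=-0.9534175, Δλ=-0.7836301 rad; a=sin²(Δφ/2)+cosφ1·cosφ2·sin²(Δλ/2)=0.2398212892; c=2·atan2(√a, √(1-a))=1.023526878; dist=6371·c=6520.890 ≈ 6520.9 km; running total=21135.9 km
Leg 2 bearing: y=sinΔλ·cosφ2=-0.15369386, x=cosφ1·sinφ2-sinφ1·cosφ2·cosΔλ=-0.84000378; θ=atan2(y, x)=-169.6314° <0 so +360° → 190.3686° ≈ 190.4°
Leg 3: φ1=-1.3512967, φ2=-0.1711522, Δφ=1.1801445, Δλ=1.0219566 rad; a=sin²(Δφ/2)+cosφ1·cosφ2·sin²(Δλ/2)=0.3609166371; c=2·atan2(√a, √(1-a))=1.288911348; dist=6371·c=8211.654 ≈ 8211.7 km; running total=29347.6 km
Leg 3 bearing: y=sinΔλ·cosφ2=0.84066547, x=cosφ1·sinφ2-sinφ1·cosφ2·cosΔλ=0.46465561; θ=atan2(y, x)=61.0695° ≈ 61.1°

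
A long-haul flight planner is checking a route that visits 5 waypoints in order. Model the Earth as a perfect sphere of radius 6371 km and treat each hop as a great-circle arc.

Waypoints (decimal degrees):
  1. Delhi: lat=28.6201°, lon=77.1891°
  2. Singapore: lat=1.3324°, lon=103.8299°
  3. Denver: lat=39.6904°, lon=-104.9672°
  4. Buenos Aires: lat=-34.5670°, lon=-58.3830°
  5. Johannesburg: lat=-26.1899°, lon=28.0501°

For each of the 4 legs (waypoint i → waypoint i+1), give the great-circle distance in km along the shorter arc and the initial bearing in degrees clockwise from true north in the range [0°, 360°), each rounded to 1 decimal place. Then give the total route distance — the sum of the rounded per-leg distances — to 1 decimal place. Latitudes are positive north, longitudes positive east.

Leg 1: dist=4146.8 km, bearing=132.3°
Leg 2: dist=14594.0 km, bearing=29.5°
Leg 3: dist=9541.0 km, bearing=143.1°
Leg 4: dist=8090.5 km, bearing=110.3°
Total: 36372.3 km

Leg 1: φ1=0.4995150, φ2=0.0232548, Δφ=-0.4762602, Δλ=0.4649697 rad; a=sin²(Δφ/2)+cosφ1·cosφ2·sin²(Δλ/2)=0.1022261072; c=2·atan2(√a, √(1-a))=0.650885184; dist=6371·c=4146.790 ≈ 4146.8 km; running total=4146.8 km
Leg 1 bearing: y=sinΔλ·cosφ2=0.44827446, x=cosφ1·sinφ2-sinφ1·cosφ2·cosΔλ=-0.40761959; θ=atan2(y, x)=132.2805° ≈ 132.3°
Leg 2: φ1=0.0232548, φ2=0.6927282, Δφ=0.6694734, Δλ=-3.6441969 rad; a=sin²(Δφ/2)+cosφ1·cosφ2·sin²(Δλ/2)=0.8296550611; c=2·atan2(√a, √(1-a))=2.290697170; dist=6371·c=14594.032 ≈ 14594.0 km; running total=18740.8 km
Leg 2 bearing: y=sinΔλ·cosφ2=0.37067849, x=cosφ1·sinφ2-sinφ1·cosφ2·cosΔλ=0.65414648; θ=atan2(y, x)=29.5385° ≈ 29.5°
Leg 3: φ1=0.6927282, φ2=-0.6033080, Δφ=-1.2960361, Δλ=0.8130477 rad; a=sin²(Δφ/2)+cosφ1·cosφ2·sin²(Δλ/2)=0.4634185846; c=2·atan2(√a, √(1-a))=1.497568067; dist=6371·c=9541.006 ≈ 9541.0 km; running total=28281.8 km
Leg 3 bearing: y=sinΔλ·cosφ2=0.59815152, x=cosφ1·sinφ2-sinφ1·cosφ2·cosΔλ=-0.79803631; θ=atan2(y, x)=143.1474° ≈ 143.1°
Leg 4: φ1=-0.6033080, φ2=-0.4571000, Δφ=0.1462080, Δλ=1.5085422 rad; a=sin²(Δφ/2)+cosφ1·cosφ2·sin²(Δλ/2)=0.3518107112; c=2·atan2(√a, √(1-a))=1.269897701; dist=6371·c=8090.518 ≈ 8090.5 km; running total=36372.3 km
Leg 4 bearing: y=sinΔλ·cosφ2=0.89559790, x=cosφ1·sinφ2-sinφ1·cosφ2·cosΔλ=-0.33175917; θ=atan2(y, x)=110.3263° ≈ 110.3°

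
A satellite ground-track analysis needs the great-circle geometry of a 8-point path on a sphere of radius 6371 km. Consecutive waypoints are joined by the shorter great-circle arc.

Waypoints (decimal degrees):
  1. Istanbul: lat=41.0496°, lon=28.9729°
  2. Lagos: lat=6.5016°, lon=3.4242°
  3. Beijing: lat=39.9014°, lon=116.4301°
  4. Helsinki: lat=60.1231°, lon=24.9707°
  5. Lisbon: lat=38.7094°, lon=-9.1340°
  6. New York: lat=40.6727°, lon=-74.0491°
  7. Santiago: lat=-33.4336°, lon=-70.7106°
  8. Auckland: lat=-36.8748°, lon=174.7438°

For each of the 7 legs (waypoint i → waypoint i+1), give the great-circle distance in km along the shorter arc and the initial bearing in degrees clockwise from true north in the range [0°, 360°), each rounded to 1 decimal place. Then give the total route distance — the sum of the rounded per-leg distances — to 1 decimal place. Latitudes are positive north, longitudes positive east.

Leg 1: φ1=0.7164507, φ2=0.1134743, Δφ=-0.6029763, Δλ=-0.4459089 rad; a=sin²(Δφ/2)+cosφ1·cosφ2·sin²(Δλ/2)=0.1248075166; c=2·atan2(√a, √(1-a))=0.722152040; dist=6371·c=4600.831 ≈ 4600.8 km; running total=4600.8 km
Leg 1 bearing: y=sinΔλ·cosφ2=-0.42850443, x=cosφ1·sinφ2-sinφ1·cosφ2·cosΔλ=-0.50329549; θ=atan2(y, x)=-139.5890° <0 so +360° → 220.4110° ≈ 220.4°
Leg 2: φ1=0.1134743, φ2=0.6964108, Δφ=0.5829365, Δλ=1.9723250 rad; a=sin²(Δφ/2)+cosφ1·cosφ2·sin²(Δλ/2)=0.6126297852; c=2·atan2(√a, √(1-a))=1.798005772; dist=6371·c=11455.095 ≈ 11455.1 km; running total=16055.9 km
Leg 2 bearing: y=sinΔλ·cosφ2=0.70613395, x=cosφ1·sinφ2-sinφ1·cosφ2·cosΔλ=0.67129202; θ=atan2(y, x)=46.4490° ≈ 46.4°
Leg 3: φ1=0.6964108, φ2=1.0493461, Δφ=0.3529352, Δλ=-1.5962677 rad; a=sin²(Δφ/2)+cosφ1·cosφ2·sin²(Δλ/2)=0.2267585015; c=2·atan2(√a, √(1-a))=0.992637427; dist=6371·c=6324.093 ≈ 6324.1 km; running total=22380.0 km
Leg 3 bearing: y=sinΔλ·cosφ2=-0.49797661, x=cosφ1·sinφ2-sinφ1·cosφ2·cosΔλ=0.67333174; θ=atan2(y, x)=-36.4856° <0 so +360° → 323.5144° ≈ 323.5°
Leg 4: φ1=1.0493461, φ2=0.6756065, Δφ=-0.3737396, Δλ=-0.5952393 rad; a=sin²(Δφ/2)+cosφ1·cosφ2·sin²(Δλ/2)=0.0679420943; c=2·atan2(√a, √(1-a))=0.527405421; dist=6371·c=3360.100 ≈ 3360.1 km; running total=25740.1 km
Leg 4 bearing: y=sinΔλ·cosφ2=-0.43753521, x=cosφ1·sinφ2-sinφ1·cosφ2·cosΔλ=-0.24873039; θ=atan2(y, x)=-119.6174° <0 so +360° → 240.3826° ≈ 240.4°
Leg 5: φ1=0.6756065, φ2=0.7098725, Δφ=0.0342660, Δλ=-1.1329822 rad; a=sin²(Δφ/2)+cosφ1·cosφ2·sin²(Δλ/2)=0.1707538082; c=2·atan2(√a, √(1-a))=0.851982570; dist=6371·c=5427.981 ≈ 5428.0 km; running total=31168.1 km
Leg 5 bearing: y=sinΔλ·cosφ2=-0.68690886, x=cosφ1·sinφ2-sinφ1·cosφ2·cosΔλ=0.30748009; θ=atan2(y, x)=-65.8853° <0 so +360° → 294.1147° ≈ 294.1°
Leg 6: φ1=0.7098725, φ2=-0.5835264, Δφ=-1.2933989, Δλ=0.0582678 rad; a=sin²(Δφ/2)+cosφ1·cosφ2·sin²(Δλ/2)=0.3636103448; c=2·atan2(√a, √(1-a))=1.294515607; dist=6371·c=8247.359 ≈ 8247.4 km; running total=39415.5 km
Leg 6 bearing: y=sinΔλ·cosφ2=0.04859843, x=cosφ1·sinφ2-sinφ1·cosφ2·cosΔλ=-0.96084840; θ=atan2(y, x)=177.1045° ≈ 177.1°
Leg 7: φ1=-0.5835264, φ2=-0.6435867, Δφ=-0.0600603, Δλ=4.2839874 rad; a=sin²(Δφ/2)+cosφ1·cosφ2·sin²(Δλ/2)=0.4733516166; c=2·atan2(√a, √(1-a))=1.517474296; dist=6371·c=9667.829 ≈ 9667.8 km; running total=49083.3 km
Leg 7 bearing: y=sinΔλ·cosφ2=-0.72765805, x=cosφ1·sinφ2-sinφ1·cosφ2·cosΔλ=-0.68386637; θ=atan2(y, x)=-133.2230° <0 so +360° → 226.7770° ≈ 226.8°

Leg 1: dist=4600.8 km, bearing=220.4°
Leg 2: dist=11455.1 km, bearing=46.4°
Leg 3: dist=6324.1 km, bearing=323.5°
Leg 4: dist=3360.1 km, bearing=240.4°
Leg 5: dist=5428.0 km, bearing=294.1°
Leg 6: dist=8247.4 km, bearing=177.1°
Leg 7: dist=9667.8 km, bearing=226.8°
Total: 49083.3 km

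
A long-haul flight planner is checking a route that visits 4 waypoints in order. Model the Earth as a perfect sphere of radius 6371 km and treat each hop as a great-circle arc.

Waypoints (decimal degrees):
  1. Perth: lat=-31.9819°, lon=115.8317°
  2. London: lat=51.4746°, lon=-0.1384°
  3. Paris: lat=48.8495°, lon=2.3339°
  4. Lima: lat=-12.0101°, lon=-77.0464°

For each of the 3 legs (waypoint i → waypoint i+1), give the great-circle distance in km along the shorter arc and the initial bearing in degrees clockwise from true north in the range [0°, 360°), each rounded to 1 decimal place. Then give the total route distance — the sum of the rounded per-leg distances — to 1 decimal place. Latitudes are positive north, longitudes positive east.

Leg 1: dist=14479.7 km, bearing=312.8°
Leg 2: dist=340.9 km, bearing=147.9°
Leg 3: dist=10250.1 km, bearing=254.2°
Total: 25070.7 km

Leg 1: φ1=-0.5581895, φ2=0.8984013, Δφ=1.4565907, Δλ=-2.0240601 rad; a=sin²(Δφ/2)+cosφ1·cosφ2·sin²(Δλ/2)=0.8228579965; c=2·atan2(√a, √(1-a))=2.272756921; dist=6371·c=14479.734 ≈ 14479.7 km; running total=14479.7 km
Leg 1 bearing: y=sinΔλ·cosφ2=-0.55996664, x=cosφ1·sinφ2-sinφ1·cosφ2·cosΔλ=0.51912255; θ=atan2(y, x)=-47.1676° <0 so +360° → 312.8324° ≈ 312.8°
Leg 2: φ1=0.8984013, φ2=0.8525846, Δφ=-0.0458166, Δλ=0.0431498 rad; a=sin²(Δφ/2)+cosφ1·cosφ2·sin²(Δλ/2)=0.0007154530; c=2·atan2(√a, √(1-a))=0.053502287; dist=6371·c=340.863 ≈ 340.9 km; running total=14820.6 km
Leg 2 bearing: y=sinΔλ·cosφ2=0.02838543, x=cosφ1·sinφ2-sinφ1·cosφ2·cosΔλ=-0.04532143; θ=atan2(y, x)=147.9405° ≈ 147.9°
Leg 3: φ1=0.8525846, φ2=-0.2096158, Δφ=-1.0622004, Δλ=-1.3854476 rad; a=sin²(Δφ/2)+cosφ1·cosφ2·sin²(Δλ/2)=0.5190344211; c=2·atan2(√a, √(1-a))=1.608874370; dist=6371·c=10250.139 ≈ 10250.1 km; running total=25070.7 km
Leg 3 bearing: y=sinΔλ·cosφ2=-0.96135789, x=cosφ1·sinφ2-sinφ1·cosφ2·cosΔλ=-0.27265686; θ=atan2(y, x)=-105.8342° <0 so +360° → 254.1658° ≈ 254.2°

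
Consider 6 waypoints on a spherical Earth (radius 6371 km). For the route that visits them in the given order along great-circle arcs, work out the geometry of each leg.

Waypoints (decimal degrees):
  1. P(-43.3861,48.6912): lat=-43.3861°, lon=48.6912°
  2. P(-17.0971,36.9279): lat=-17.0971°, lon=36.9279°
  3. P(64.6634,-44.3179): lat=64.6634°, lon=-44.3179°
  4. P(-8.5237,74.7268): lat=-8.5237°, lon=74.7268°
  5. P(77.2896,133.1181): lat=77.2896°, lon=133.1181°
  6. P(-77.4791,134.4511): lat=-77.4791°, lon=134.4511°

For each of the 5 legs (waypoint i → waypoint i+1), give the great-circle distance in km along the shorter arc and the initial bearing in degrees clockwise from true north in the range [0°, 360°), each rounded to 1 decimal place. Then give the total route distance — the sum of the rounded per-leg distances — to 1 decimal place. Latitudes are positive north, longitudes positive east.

Leg 1: φ1=-0.7572303, φ2=-0.2984007, Δφ=0.4588296, Δλ=-0.2053083 rad; a=sin²(Δφ/2)+cosφ1·cosφ2·sin²(Δλ/2)=0.0590084588; c=2·atan2(√a, √(1-a))=0.490742698; dist=6371·c=3126.522 ≈ 3126.5 km; running total=3126.5 km
Leg 1 bearing: y=sinΔλ·cosφ2=-0.19485961, x=cosφ1·sinφ2-sinφ1·cosφ2·cosΔλ=0.42911021; θ=atan2(y, x)=-24.4229° <0 so +360° → 335.5771° ≈ 335.6°
Leg 2: φ1=-0.2984007, φ2=1.1285892, Δφ=1.4269899, Δλ=-1.4180067 rad; a=sin²(Δφ/2)+cosφ1·cosφ2·sin²(Δλ/2)=0.6017304691; c=2·atan2(√a, √(1-a))=1.775687835; dist=6371·c=11312.907 ≈ 11312.9 km; running total=14439.4 km
Leg 2 bearing: y=sinΔλ·cosφ2=-0.42295000, x=cosφ1·sinφ2-sinφ1·cosφ2·cosΔλ=0.88301582; θ=atan2(y, x)=-25.5937° <0 so +360° → 334.4063° ≈ 334.4°
Leg 3: φ1=1.1285892, φ2=-0.1487666, Δφ=-1.2773559, Δλ=2.0777220 rad; a=sin²(Δφ/2)+cosφ1·cosφ2·sin²(Δλ/2)=0.6697127890; c=2·atan2(√a, √(1-a))=1.917102481; dist=6371·c=12213.860 ≈ 12213.9 km; running total=26653.3 km
Leg 3 bearing: y=sinΔλ·cosφ2=0.86458490, x=cosφ1·sinφ2-sinφ1·cosφ2·cosΔλ=0.37051751; θ=atan2(y, x)=66.8025° ≈ 66.8°
Leg 4: φ1=-0.1487666, φ2=1.3489580, Δφ=1.4977246, Δλ=1.0191204 rad; a=sin²(Δφ/2)+cosφ1·cosφ2·sin²(Δλ/2)=0.5152712615; c=2·atan2(√a, √(1-a))=1.601343600; dist=6371·c=10202.160 ≈ 10202.2 km; running total=36855.5 km
Leg 4 bearing: y=sinΔλ·cosφ2=0.18738224, x=cosφ1·sinφ2-sinφ1·cosφ2·cosΔλ=0.98181213; θ=atan2(y, x)=10.8052° ≈ 10.8°
Leg 5: φ1=1.3489580, φ2=-1.3522654, Δφ=-2.7012234, Δλ=0.0232652 rad; a=sin²(Δφ/2)+cosφ1·cosφ2·sin²(Δλ/2)=0.9523036140; c=2·atan2(√a, √(1-a))=2.701253678; dist=6371·c=17209.687 ≈ 17209.7 km; running total=54065.2 km
Leg 5 bearing: y=sinΔλ·cosφ2=0.00504335, x=cosφ1·sinφ2-sinφ1·cosφ2·cosΔλ=-0.42621629; θ=atan2(y, x)=179.3221° ≈ 179.3°

Leg 1: dist=3126.5 km, bearing=335.6°
Leg 2: dist=11312.9 km, bearing=334.4°
Leg 3: dist=12213.9 km, bearing=66.8°
Leg 4: dist=10202.2 km, bearing=10.8°
Leg 5: dist=17209.7 km, bearing=179.3°
Total: 54065.2 km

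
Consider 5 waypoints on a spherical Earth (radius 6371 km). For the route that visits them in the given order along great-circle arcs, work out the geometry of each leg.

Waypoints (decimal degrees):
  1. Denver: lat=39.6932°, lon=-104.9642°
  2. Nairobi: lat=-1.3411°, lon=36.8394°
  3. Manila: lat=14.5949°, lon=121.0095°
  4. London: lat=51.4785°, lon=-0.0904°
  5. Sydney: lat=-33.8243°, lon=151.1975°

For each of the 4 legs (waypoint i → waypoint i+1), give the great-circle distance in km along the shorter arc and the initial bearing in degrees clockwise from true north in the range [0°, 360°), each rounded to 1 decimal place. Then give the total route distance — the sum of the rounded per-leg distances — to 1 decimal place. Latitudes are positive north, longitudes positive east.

Leg 1: dist=14264.1 km, bearing=52.0°
Leg 2: dist=9418.2 km, bearing=75.2°
Leg 3: dist=10736.5 km, bearing=327.5°
Leg 4: dist=16988.8 km, bearing=60.8°
Total: 51407.6 km

Leg 1: φ1=0.6927770, φ2=-0.0234066, Δφ=-0.7161836, Δλ=2.4749397 rad; a=sin²(Δφ/2)+cosφ1·cosφ2·sin²(Δλ/2)=0.8097548260; c=2·atan2(√a, √(1-a))=2.238914220; dist=6371·c=14264.122 ≈ 14264.1 km; running total=14264.1 km
Leg 1 bearing: y=sinΔλ·cosφ2=0.61818964, x=cosφ1·sinφ2-sinφ1·cosφ2·cosΔλ=0.48378649; θ=atan2(y, x)=51.9538° ≈ 52.0°
Leg 2: φ1=-0.0234066, φ2=0.2547291, Δφ=0.2781357, Δλ=1.4690454 rad; a=sin²(Δφ/2)+cosφ1·cosφ2·sin²(Δλ/2)=0.4538133363; c=2·atan2(√a, √(1-a))=1.478291125; dist=6371·c=9418.193 ≈ 9418.2 km; running total=23682.3 km
Leg 2 bearing: y=sinΔλ·cosφ2=0.96272634, x=cosφ1·sinφ2-sinφ1·cosφ2·cosΔλ=0.25421480; θ=atan2(y, x)=75.2083° ≈ 75.2°
Leg 3: φ1=0.2547291, φ2=0.8984693, Δφ=0.6437403, Δλ=-2.1135920 rad; a=sin²(Δφ/2)+cosφ1·cosφ2·sin²(Δλ/2)=0.5570871476; c=2·atan2(√a, √(1-a))=1.685220147; dist=6371·c=10736.538 ≈ 10736.5 km; running total=34418.8 km
Leg 3 bearing: y=sinΔλ·cosφ2=-0.53329078, x=cosφ1·sinφ2-sinφ1·cosφ2·cosΔλ=0.83819161; θ=atan2(y, x)=-32.4661° <0 so +360° → 327.5339° ≈ 327.5°
Leg 4: φ1=0.8984693, φ2=-0.5903454, Δφ=-1.4888147, Δλ=2.6404720 rad; a=sin²(Δφ/2)+cosφ1·cosφ2·sin²(Δλ/2)=0.9446437597; c=2·atan2(√a, √(1-a))=2.666581279; dist=6371·c=16988.789 ≈ 16988.8 km; running total=51407.6 km
Leg 4 bearing: y=sinΔλ·cosφ2=0.39909881, x=cosφ1·sinφ2-sinφ1·cosφ2·cosΔλ=0.22335588; θ=atan2(y, x)=60.7664° ≈ 60.8°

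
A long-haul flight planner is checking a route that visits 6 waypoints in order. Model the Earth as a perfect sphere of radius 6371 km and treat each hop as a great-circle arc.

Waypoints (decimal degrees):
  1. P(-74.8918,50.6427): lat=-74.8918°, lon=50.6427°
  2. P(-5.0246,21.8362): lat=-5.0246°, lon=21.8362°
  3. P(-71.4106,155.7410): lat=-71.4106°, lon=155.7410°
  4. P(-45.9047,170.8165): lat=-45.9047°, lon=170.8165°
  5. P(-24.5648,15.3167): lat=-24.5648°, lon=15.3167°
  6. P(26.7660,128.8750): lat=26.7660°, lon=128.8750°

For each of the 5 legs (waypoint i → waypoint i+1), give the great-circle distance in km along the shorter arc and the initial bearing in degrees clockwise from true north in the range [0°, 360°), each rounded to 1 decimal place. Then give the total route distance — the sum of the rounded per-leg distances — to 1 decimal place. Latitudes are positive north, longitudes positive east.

Leg 1: φ1=-1.3071085, φ2=-0.0876958, Δφ=1.2194127, Δλ=-0.5027683 rad; a=sin²(Δφ/2)+cosφ1·cosφ2·sin²(Δλ/2)=0.3439664096; c=2·atan2(√a, √(1-a))=1.253428227; dist=6371·c=7985.591 ≈ 7985.6 km; running total=7985.6 km
Leg 1 bearing: y=sinΔλ·cosφ2=-0.48000141, x=cosφ1·sinφ2-sinφ1·cosφ2·cosΔλ=0.81988580; θ=atan2(y, x)=-30.3468° <0 so +360° → 329.6532° ≈ 329.7°
Leg 2: φ1=-0.0876958, φ2=-1.2463501, Δφ=-1.1586543, Δλ=2.3370796 rad; a=sin²(Δφ/2)+cosφ1·cosφ2·sin²(Δλ/2)=0.5686005593; c=2·atan2(√a, √(1-a))=1.708431582; dist=6371·c=10884.418 ≈ 10884.4 km; running total=18870.0 km
Leg 2 bearing: y=sinΔλ·cosφ2=0.22968162, x=cosφ1·sinφ2-sinφ1·cosφ2·cosΔλ=-0.96354668; θ=atan2(y, x)=166.5925° ≈ 166.6°
Leg 3: φ1=-1.2463501, φ2=-0.8011882, Δφ=0.4451619, Δλ=0.2631171 rad; a=sin²(Δφ/2)+cosφ1·cosφ2·sin²(Δλ/2)=0.0525467332; c=2·atan2(√a, √(1-a))=0.462574615; dist=6371·c=2947.063 ≈ 2947.1 km; running total=21817.1 km
Leg 3 bearing: y=sinΔλ·cosφ2=0.18098578, x=cosφ1·sinφ2-sinφ1·cosφ2·cosΔλ=0.40790494; θ=atan2(y, x)=23.9267° ≈ 23.9°
Leg 4: φ1=-0.8011882, φ2=-0.4287366, Δφ=0.3724515, Δλ=-2.7139835 rad; a=sin²(Δφ/2)+cosφ1·cosφ2·sin²(Δλ/2)=0.6386622891; c=2·atan2(√a, √(1-a))=1.851804667; dist=6371·c=11797.848 ≈ 11797.8 km; running total=33614.9 km
Leg 4 bearing: y=sinΔλ·cosφ2=-0.37716294, x=cosφ1·sinφ2-sinφ1·cosφ2·cosΔλ=-0.88365106; θ=atan2(y, x)=-156.8861° <0 so +360° → 203.1139° ≈ 203.1°
Leg 5: φ1=-0.4287366, φ2=0.4671548, Δφ=0.8958915, Δλ=1.9819662 rad; a=sin²(Δφ/2)+cosφ1·cosφ2·sin²(Δλ/2)=0.7558891672; c=2·atan2(√a, √(1-a))=2.108049799; dist=6371·c=13430.385 ≈ 13430.4 km; running total=47045.3 km
Leg 5 bearing: y=sinΔλ·cosφ2=0.81843735, x=cosφ1·sinφ2-sinφ1·cosφ2·cosΔλ=0.26123407; θ=atan2(y, x)=72.2976° ≈ 72.3°

Leg 1: dist=7985.6 km, bearing=329.7°
Leg 2: dist=10884.4 km, bearing=166.6°
Leg 3: dist=2947.1 km, bearing=23.9°
Leg 4: dist=11797.8 km, bearing=203.1°
Leg 5: dist=13430.4 km, bearing=72.3°
Total: 47045.3 km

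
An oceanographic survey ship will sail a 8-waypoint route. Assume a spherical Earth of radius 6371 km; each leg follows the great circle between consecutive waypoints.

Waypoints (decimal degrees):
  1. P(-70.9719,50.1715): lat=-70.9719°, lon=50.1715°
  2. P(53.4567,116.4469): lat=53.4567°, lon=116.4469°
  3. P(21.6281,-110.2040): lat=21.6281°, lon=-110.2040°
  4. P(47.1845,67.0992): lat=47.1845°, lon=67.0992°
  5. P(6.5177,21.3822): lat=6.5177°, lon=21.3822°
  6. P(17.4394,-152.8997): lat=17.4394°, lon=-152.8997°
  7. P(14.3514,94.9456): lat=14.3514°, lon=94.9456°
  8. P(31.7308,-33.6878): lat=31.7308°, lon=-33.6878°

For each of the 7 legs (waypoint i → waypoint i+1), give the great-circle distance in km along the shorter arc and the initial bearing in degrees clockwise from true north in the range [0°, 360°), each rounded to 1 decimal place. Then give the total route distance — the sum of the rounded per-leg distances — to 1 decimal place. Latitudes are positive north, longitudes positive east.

Leg 1: dist=14783.7 km, bearing=48.1°
Leg 2: dist=10542.3 km, bearing=42.7°
Leg 3: dist=12358.7 km, bearing=2.0°
Leg 4: dist=6261.2 km, bearing=238.7°
Leg 5: dist=17278.1 km, bearing=346.8°
Leg 6: dist=11777.5 km, bearing=291.1°
Leg 7: dist=12519.1 km, bearing=314.0°
Total: 85520.6 km

Leg 1: φ1=-1.2386933, φ2=0.9329954, Δφ=2.1716888, Δλ=1.1567239 rad; a=sin²(Δφ/2)+cosφ1·cosφ2·sin²(Δλ/2)=0.8407009349; c=2·atan2(√a, √(1-a))=2.320472617; dist=6371·c=14783.731 ≈ 14783.7 km; running total=14783.7 km
Leg 1 bearing: y=sinΔλ·cosφ2=0.54511027, x=cosφ1·sinφ2-sinφ1·cosφ2·cosΔλ=0.48841200; θ=atan2(y, x)=48.1401° ≈ 48.1°
Leg 2: φ1=0.9329954, φ2=0.3774816, Δφ=-0.5555139, Δλ=-3.9558045 rad; a=sin²(Δφ/2)+cosφ1·cosφ2·sin²(Δλ/2)=0.5419158709; c=2·atan2(√a, √(1-a))=1.654726572; dist=6371·c=10542.263 ≈ 10542.3 km; running total=25326.0 km
Leg 2 bearing: y=sinΔλ·cosφ2=0.67598793, x=cosφ1·sinφ2-sinφ1·cosφ2·cosΔλ=0.73212878; θ=atan2(y, x)=42.7169° ≈ 42.7°
Leg 3: φ1=0.3774816, φ2=0.8235249, Δφ=0.4460433, Δλ=3.0945246 rad; a=sin²(Δφ/2)+cosφ1·cosφ2·sin²(Δλ/2)=0.6803599138; c=2·atan2(√a, √(1-a))=1.939835894; dist=6371·c=12358.694 ≈ 12358.7 km; running total=37684.7 km
Leg 3 bearing: y=sinΔλ·cosφ2=0.03197750, x=cosφ1·sinφ2-sinφ1·cosφ2·cosΔλ=0.93212587; θ=atan2(y, x)=1.9648° ≈ 2.0°
Leg 4: φ1=0.8235249, φ2=0.1137553, Δφ=-0.7097696, Δλ=-0.7979122 rad; a=sin²(Δφ/2)+cosφ1·cosφ2·sin²(Δλ/2)=0.2226377809; c=2·atan2(√a, √(1-a))=0.982764588; dist=6371·c=6261.193 ≈ 6261.2 km; running total=43945.9 km
Leg 4 bearing: y=sinΔλ·cosφ2=-0.71127295, x=cosφ1·sinφ2-sinφ1·cosφ2·cosΔλ=-0.43170776; θ=atan2(y, x)=-121.2557° <0 so +360° → 238.7443° ≈ 238.7°
Leg 5: φ1=0.1137553, φ2=0.3043749, Δφ=0.1906196, Δλ=-3.0417930 rad; a=sin²(Δφ/2)+cosφ1·cosφ2·sin²(Δλ/2)=0.9545666441; c=2·atan2(√a, √(1-a))=2.711994725; dist=6371·c=17278.118 ≈ 17278.1 km; running total=61224.0 km
Leg 5 bearing: y=sinΔλ·cosφ2=-0.09505435, x=cosφ1·sinφ2-sinφ1·cosφ2·cosΔλ=0.40551367; θ=atan2(y, x)=-13.1922° <0 so +360° → 346.8078° ≈ 346.8°
Leg 6: φ1=0.3043749, φ2=0.2504792, Δφ=-0.0538958, Δλ=4.3257165 rad; a=sin²(Δφ/2)+cosφ1·cosφ2·sin²(Δλ/2)=0.6371310447; c=2·atan2(√a, √(1-a))=1.848618611; dist=6371·c=11777.549 ≈ 11777.5 km; running total=73001.5 km
Leg 6 bearing: y=sinΔλ·cosφ2=-0.89726678, x=cosφ1·sinφ2-sinφ1·cosφ2·cosΔλ=0.34596624; θ=atan2(y, x)=-68.9145° <0 so +360° → 291.0855° ≈ 291.1°
Leg 7: φ1=0.2504792, φ2=0.5538069, Δφ=0.3033278, Δλ=-2.2450764 rad; a=sin²(Δφ/2)+cosφ1·cosφ2·sin²(Δλ/2)=0.6920413679; c=2·atan2(√a, √(1-a))=1.965010480; dist=6371·c=12519.082 ≈ 12519.1 km; running total=85520.6 km
Leg 7 bearing: y=sinΔλ·cosφ2=-0.66439601, x=cosφ1·sinφ2-sinφ1·cosφ2·cosΔλ=0.64113836; θ=atan2(y, x)=-46.0206° <0 so +360° → 313.9794° ≈ 314.0°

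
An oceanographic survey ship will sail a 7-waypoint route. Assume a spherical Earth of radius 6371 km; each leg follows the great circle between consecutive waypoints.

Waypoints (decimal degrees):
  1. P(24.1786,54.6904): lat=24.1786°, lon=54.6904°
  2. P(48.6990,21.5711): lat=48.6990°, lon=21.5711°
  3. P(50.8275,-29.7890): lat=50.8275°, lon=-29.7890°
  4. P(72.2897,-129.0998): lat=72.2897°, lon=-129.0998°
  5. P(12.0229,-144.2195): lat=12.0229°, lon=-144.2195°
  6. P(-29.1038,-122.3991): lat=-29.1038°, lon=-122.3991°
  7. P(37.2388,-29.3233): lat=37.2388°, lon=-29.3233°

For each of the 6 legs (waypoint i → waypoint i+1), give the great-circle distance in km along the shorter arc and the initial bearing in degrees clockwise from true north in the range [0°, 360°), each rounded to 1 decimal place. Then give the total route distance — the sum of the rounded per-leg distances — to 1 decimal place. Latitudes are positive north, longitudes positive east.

Leg 1: φ1=0.4219962, φ2=0.8499579, Δφ=0.4279617, Δλ=-0.5780408 rad; a=sin²(Δφ/2)+cosφ1·cosφ2·sin²(Δλ/2)=0.0940045109; c=2·atan2(√a, √(1-a))=0.623241124; dist=6371·c=3970.669 ≈ 3970.7 km; running total=3970.7 km
Leg 1 bearing: y=sinΔλ·cosφ2=-0.36062159, x=cosφ1·sinφ2-sinφ1·cosφ2·cosΔλ=0.45893651; θ=atan2(y, x)=-38.1594° <0 so +360° → 321.8406° ≈ 321.8°
Leg 2: φ1=0.8499579, φ2=0.8871072, Δφ=0.0371493, Δλ=-0.8964028 rad; a=sin²(Δφ/2)+cosφ1·cosφ2·sin²(Δλ/2)=0.0786344515; c=2·atan2(√a, √(1-a))=0.568459838; dist=6371·c=3621.658 ≈ 3621.7 km; running total=7592.4 km
Leg 2 bearing: y=sinΔλ·cosφ2=-0.49337855, x=cosφ1·sinφ2-sinφ1·cosφ2·cosΔλ=0.21536459; θ=atan2(y, x)=-66.4183° <0 so +360° → 293.5817° ≈ 293.6°
Leg 3: φ1=0.8871072, φ2=1.2616933, Δφ=0.3745861, Δλ=-1.7333004 rad; a=sin²(Δφ/2)+cosφ1·cosφ2·sin²(Δλ/2)=0.1462910468; c=2·atan2(√a, √(1-a))=0.784958069; dist=6371·c=5000.968 ≈ 5001.0 km; running total=12593.4 km
Leg 3 bearing: y=sinΔλ·cosφ2=-0.30019650, x=cosφ1·sinφ2-sinφ1·cosφ2·cosΔλ=0.63987653; θ=atan2(y, x)=-25.1335° <0 so +360° → 334.8665° ≈ 334.9°
Leg 4: φ1=1.2616933, φ2=0.2098392, Δφ=-1.0518541, Δλ=-0.2638885 rad; a=sin²(Δφ/2)+cosφ1·cosφ2·sin²(Δλ/2)=0.2571688653; c=2·atan2(√a, √(1-a))=1.063675700; dist=6371·c=6776.678 ≈ 6776.7 km; running total=19370.1 km
Leg 4 bearing: y=sinΔλ·cosφ2=-0.25511485, x=cosφ1·sinφ2-sinφ1·cosφ2·cosΔλ=-0.83609125; θ=atan2(y, x)=-163.0316° <0 so +360° → 196.9684° ≈ 197.0°
Leg 5: φ1=0.2098392, φ2=-0.5079571, Δφ=-0.7177963, Δλ=0.3808378 rad; a=sin²(Δφ/2)+cosφ1·cosφ2·sin²(Δλ/2)=0.1539851128; c=2·atan2(√a, √(1-a))=0.806499218; dist=6371·c=5138.207 ≈ 5138.2 km; running total=24508.3 km
Leg 5 bearing: y=sinΔλ·cosφ2=0.32476774, x=cosφ1·sinφ2-sinφ1·cosφ2·cosΔλ=-0.64468652; θ=atan2(y, x)=153.2628° ≈ 153.3°
Leg 6: φ1=-0.5079571, φ2=0.6499397, Δφ=1.1578968, Δλ=1.6244792 rad; a=sin²(Δφ/2)+cosφ1·cosφ2·sin²(Δλ/2)=0.6658296165; c=2·atan2(√a, √(1-a))=1.908858141; dist=6371·c=12161.335 ≈ 12161.3 km; running total=36669.6 km
Leg 6 bearing: y=sinΔλ·cosφ2=0.79497344, x=cosφ1·sinφ2-sinφ1·cosφ2·cosΔλ=0.50795609; θ=atan2(y, x)=57.4231° ≈ 57.4°

Leg 1: dist=3970.7 km, bearing=321.8°
Leg 2: dist=3621.7 km, bearing=293.6°
Leg 3: dist=5001.0 km, bearing=334.9°
Leg 4: dist=6776.7 km, bearing=197.0°
Leg 5: dist=5138.2 km, bearing=153.3°
Leg 6: dist=12161.3 km, bearing=57.4°
Total: 36669.6 km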